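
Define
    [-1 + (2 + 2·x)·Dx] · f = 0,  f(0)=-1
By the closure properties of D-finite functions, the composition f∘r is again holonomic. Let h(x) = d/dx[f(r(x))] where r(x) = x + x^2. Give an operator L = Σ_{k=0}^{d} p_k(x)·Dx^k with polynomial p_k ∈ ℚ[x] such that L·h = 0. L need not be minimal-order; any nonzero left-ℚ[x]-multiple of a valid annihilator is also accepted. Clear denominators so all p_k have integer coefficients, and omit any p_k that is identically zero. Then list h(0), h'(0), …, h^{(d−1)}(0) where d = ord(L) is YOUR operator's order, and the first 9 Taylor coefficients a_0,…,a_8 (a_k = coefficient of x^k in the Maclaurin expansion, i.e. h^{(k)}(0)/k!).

f: a_k = -1, -1/2, 1/8, -1/16, 5/128, -7/256, 21/1024, -33/2048, 429/32768, …
L₀ from L_f via x↦r, Dx↦r'^{-1}Dx.
h₀' ⇒ L via d/dx closure of L₀.
L = 3 + (-2 - 6·x - 6·x^2 - 4·x^3)·Dx  (order 1).
h: a_k = -1/2, -3/4, 9/16, -3/32, -75/256, 171/512, -147/2048, -867/4096, 17037/65536, …
ICs: h(0) = -1/2.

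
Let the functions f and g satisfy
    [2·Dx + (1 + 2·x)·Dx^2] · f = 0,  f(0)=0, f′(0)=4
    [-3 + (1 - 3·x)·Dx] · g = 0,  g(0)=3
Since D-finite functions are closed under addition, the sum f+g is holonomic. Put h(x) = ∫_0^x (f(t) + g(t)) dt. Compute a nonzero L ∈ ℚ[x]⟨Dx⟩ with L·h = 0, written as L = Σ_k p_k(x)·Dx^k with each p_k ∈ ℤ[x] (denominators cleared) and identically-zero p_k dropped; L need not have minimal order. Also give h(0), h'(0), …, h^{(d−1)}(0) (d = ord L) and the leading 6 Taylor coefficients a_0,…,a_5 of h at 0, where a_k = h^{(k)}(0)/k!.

L = (-78 - 36·x)·Dx^2 + (-23 - 132·x - 72·x^2)·Dx^3 + (4 - x - 27·x^2 - 18·x^3)·Dx^4  (order 4).
h: a_k = 0, 3, 13/2, 23/3, 259/12, 47, …
ICs: h(0) = 0, h′(0) = 3, h′′(0) = 13, h′′′(0) = 46.

f: a_k = 0, 4, -4, 16/3, -8, 64/5, …
g: a_k = 3, 9, 27, 81, 243, 729, …
L₀ := lclm(L_f,L_g); ord L₀ ≤ 2+1.
Integrate: L := L₀·Dx.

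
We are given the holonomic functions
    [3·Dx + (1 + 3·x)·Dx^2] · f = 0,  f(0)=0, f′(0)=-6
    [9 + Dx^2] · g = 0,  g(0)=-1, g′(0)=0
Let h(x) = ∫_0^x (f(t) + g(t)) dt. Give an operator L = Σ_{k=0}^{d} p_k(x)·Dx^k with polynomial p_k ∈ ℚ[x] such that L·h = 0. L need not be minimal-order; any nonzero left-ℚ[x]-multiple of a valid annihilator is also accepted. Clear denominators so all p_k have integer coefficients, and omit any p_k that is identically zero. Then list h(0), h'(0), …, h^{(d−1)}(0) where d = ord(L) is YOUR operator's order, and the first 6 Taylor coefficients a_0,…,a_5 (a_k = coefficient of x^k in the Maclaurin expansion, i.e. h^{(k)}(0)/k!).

L = (63 + 54·x + 81·x^2)·Dx^2 + (9 + 45·x + 81·x^2 + 81·x^3)·Dx^3 + (7 + 6·x + 9·x^2)·Dx^4 + (1 + 5·x + 9·x^2 + 9·x^3)·Dx^5  (order 5).
h: a_k = 0, -1, -3, 9/2, -9/2, 297/40, …
ICs: h(0) = 0, h′(0) = -1, h′′(0) = -6, h′′′(0) = 27, h′′′′(0) = -108.

f: a_k = 0, -6, 9, -18, 81/2, -486/5, …
g: a_k = -1, 0, 9/2, 0, -27/8, 0, …
Weyl lclm of L_f,L_g ⇒ L₀ (ord ≤ 4).
Integrate: L := L₀·Dx.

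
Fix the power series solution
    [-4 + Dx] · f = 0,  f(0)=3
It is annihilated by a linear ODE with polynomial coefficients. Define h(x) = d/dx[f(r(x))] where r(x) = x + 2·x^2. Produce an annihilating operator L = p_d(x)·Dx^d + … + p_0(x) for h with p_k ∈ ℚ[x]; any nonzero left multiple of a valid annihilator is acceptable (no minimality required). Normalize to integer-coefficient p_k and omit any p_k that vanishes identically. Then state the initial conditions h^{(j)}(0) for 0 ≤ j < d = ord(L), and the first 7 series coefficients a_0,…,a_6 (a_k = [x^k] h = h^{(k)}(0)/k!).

f: a_k = 3, 12, 24, 32, 32, 128/5, 256/15, …
L₀ from L_f via x↦r, Dx↦r'^{-1}Dx.
Differentiate: ansatz ord ≤ ord L₀ ⇒ L.
L = (8 + 32·x + 64·x^2) + (-1 - 4·x)·Dx  (order 1).
h: a_k = 12, 96, 384, 1280, 3328, 38912/5, 237568/15, …
ICs: h(0) = 12.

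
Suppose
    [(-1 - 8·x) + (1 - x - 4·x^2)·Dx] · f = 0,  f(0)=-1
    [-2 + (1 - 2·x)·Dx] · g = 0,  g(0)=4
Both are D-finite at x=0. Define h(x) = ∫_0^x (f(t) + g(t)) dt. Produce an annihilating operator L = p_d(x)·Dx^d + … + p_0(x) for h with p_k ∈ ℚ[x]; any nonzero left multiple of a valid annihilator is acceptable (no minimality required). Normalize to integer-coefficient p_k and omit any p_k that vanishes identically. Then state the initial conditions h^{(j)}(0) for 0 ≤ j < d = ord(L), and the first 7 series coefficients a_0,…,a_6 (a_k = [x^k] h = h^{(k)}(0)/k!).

L = (12 - 48·x + 192·x^2 - 128·x^3)·Dx + (-2 - 96·x^2 + 352·x^3 - 256·x^4)·Dx^2 + (-1 + 11·x - 30·x^2 + 80·x^4 - 64·x^5)·Dx^3  (order 3).
h: a_k = 0, 3, 7/2, 11/3, 23/4, 7, 21/2, …
ICs: h(0) = 0, h′(0) = 3, h′′(0) = 7.

f: a_k = -1, -1, -5, -9, -29, -65, -181, …
g: a_k = 4, 8, 16, 32, 64, 128, 256, …
f+g: L₀ = lclm(L_f,L_g), ord ≤ 1+1.
h=∫h₀ ⇒ L = L₀·Dx.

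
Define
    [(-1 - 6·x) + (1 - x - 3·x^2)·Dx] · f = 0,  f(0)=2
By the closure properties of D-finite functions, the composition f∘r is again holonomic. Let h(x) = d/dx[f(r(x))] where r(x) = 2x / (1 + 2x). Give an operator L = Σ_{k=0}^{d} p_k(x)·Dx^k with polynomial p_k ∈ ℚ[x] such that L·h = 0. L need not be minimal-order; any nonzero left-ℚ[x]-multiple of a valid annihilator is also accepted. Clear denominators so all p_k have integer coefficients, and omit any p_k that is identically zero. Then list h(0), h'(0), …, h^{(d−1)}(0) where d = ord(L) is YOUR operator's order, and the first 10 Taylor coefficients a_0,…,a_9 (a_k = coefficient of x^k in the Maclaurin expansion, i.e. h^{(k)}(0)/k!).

L = (12 + 72·x + 576·x^2 + 672·x^3) + (-1 - 18·x - 48·x^2 + 136·x^3 + 336·x^4)·Dx  (order 1).
h: a_k = 4, 48, 0, 1152, -2880, 27648, -112896, 700416, -3317760, 17879040, …
ICs: h(0) = 4.

f: a_k = 2, 2, 8, 14, 38, 80, 194, 434, 1016, 2318, …
h₀=f(r): pull back L_f along r ⇒ L₀.
Derive L from L₀ (diff closure).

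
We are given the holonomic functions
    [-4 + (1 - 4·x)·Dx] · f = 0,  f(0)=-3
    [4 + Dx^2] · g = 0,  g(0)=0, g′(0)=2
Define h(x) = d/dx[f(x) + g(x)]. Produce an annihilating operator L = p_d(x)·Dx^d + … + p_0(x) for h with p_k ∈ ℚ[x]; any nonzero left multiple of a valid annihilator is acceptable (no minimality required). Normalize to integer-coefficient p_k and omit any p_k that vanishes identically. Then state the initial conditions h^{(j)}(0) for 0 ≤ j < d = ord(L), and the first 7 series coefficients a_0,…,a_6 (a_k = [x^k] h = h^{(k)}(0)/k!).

f: a_k = -3, -12, -48, -192, -768, -3072, -12288, …
g: a_k = 0, 2, 0, -4/3, 0, 4/15, 0, …
f+g: L₀ = lclm(L_f,L_g), ord ≤ 1+2.
h=h₀': d/dx-closure on L₀ ⇒ L.
L = (1568 - 256·x + 512·x^2) + (-100 + 432·x - 192·x^2 + 256·x^3)·Dx + (392 - 64·x + 128·x^2)·Dx^2 + (-25 + 108·x - 48·x^2 + 64·x^3)·Dx^3  (order 3).
h: a_k = -10, -96, -580, -3072, -46076/3, -73728, -15482888/45, …
ICs: h(0) = -10, h′(0) = -96, h′′(0) = -1160.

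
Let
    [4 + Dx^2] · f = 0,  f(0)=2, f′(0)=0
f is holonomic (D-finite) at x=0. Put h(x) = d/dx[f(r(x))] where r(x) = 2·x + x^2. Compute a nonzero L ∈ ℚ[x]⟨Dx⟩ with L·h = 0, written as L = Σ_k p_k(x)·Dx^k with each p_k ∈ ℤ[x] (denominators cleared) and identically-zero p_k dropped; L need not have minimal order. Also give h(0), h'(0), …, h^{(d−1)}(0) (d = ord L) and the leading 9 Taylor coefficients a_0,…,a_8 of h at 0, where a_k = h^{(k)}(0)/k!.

L = (19 + 64·x + 96·x^2 + 64·x^3 + 16·x^4) + (-3 - 3·x)·Dx + (1 + 2·x + x^2)·Dx^2  (order 2).
h: a_k = 0, -32, -48, 208/3, 640/3, 1856/15, -2464/15, -95968/315, -4864/35, …
ICs: h(0) = 0, h′(0) = -32.

f: a_k = 2, 0, -4, 0, 4/3, 0, -8/45, 0, 4/315, …
Change of var in L_f (x↦r) gives L₀.
Differentiate: ansatz ord ≤ ord L₀ ⇒ L.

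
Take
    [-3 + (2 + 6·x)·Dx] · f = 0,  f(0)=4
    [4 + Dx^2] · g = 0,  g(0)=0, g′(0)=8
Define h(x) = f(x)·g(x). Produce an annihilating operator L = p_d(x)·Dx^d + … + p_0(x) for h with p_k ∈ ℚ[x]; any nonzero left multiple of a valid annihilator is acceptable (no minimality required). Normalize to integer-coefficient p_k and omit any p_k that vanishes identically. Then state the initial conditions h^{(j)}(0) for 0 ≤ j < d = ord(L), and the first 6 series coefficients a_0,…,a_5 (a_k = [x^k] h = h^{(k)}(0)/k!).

f: a_k = 4, 6, -9/2, 27/4, -405/32, 1701/64, …
g: a_k = 0, 8, 0, -16/3, 0, 16/15, …
Sym-product of L_f,L_g gives L₀ (≤ ord 2).
L = (43 + 96·x + 144·x^2) + (-12 - 36·x)·Dx + (4 + 24·x + 36·x^2)·Dx^2  (order 2).
h: a_k = 0, 32, 48, -172/3, 22, -4379/60, …
ICs: h(0) = 0, h′(0) = 32.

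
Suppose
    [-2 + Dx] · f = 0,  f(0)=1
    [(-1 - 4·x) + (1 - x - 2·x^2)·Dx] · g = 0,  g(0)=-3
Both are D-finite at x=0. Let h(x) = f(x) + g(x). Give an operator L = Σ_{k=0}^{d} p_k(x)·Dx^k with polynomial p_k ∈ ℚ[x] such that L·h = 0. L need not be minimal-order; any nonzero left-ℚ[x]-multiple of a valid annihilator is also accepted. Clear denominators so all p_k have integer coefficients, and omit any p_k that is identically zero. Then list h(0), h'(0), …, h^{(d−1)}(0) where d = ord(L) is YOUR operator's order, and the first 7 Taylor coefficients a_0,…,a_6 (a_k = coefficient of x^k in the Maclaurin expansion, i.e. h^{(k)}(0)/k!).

f: a_k = 1, 2, 2, 4/3, 2/3, 4/15, 4/45, …
g: a_k = -3, -3, -9, -15, -33, -63, -129, …
h₀=f+g: left-lcm gives L₀, ord ≤ 2.
L = (8 + 12·x + 72·x^2 + 32·x^3) + (-2 - 20·x - 36·x^2 + 16·x^3 + 16·x^4)·Dx + (-1 + 7·x - 16·x^3 - 8·x^4)·Dx^2  (order 2).
h: a_k = -2, -1, -7, -41/3, -97/3, -941/15, -5801/45, …
ICs: h(0) = -2, h′(0) = -1.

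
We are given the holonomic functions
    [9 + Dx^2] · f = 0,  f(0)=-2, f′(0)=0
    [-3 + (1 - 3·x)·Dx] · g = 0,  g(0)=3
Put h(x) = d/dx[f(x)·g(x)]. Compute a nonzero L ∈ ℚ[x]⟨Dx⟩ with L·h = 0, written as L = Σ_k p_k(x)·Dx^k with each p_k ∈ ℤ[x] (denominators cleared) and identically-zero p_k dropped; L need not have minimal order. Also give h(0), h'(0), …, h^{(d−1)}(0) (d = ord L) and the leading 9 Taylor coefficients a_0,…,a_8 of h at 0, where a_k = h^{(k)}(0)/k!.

f: a_k = -2, 0, 9, 0, -27/4, 0, 81/40, 0, -729/2240, …
g: a_k = 3, 9, 27, 81, 243, 729, 2187, 6561, 19683, …
h₀=f·g: eliminate ⇒ L₀, order ≤ 2·1.
h₀' ⇒ L via d/dx closure of L₀.
L = (-9 - 54·x + 81·x^2) + (-6 + 18·x)·Dx + (1 - 6·x + 9·x^2)·Dx^2  (order 2).
h: a_k = -18, -54, -243, -1053, -15795/4, -283581/20, -1985067/40, -9528759/56, -257276493/448, …
ICs: h(0) = -18, h′(0) = -54.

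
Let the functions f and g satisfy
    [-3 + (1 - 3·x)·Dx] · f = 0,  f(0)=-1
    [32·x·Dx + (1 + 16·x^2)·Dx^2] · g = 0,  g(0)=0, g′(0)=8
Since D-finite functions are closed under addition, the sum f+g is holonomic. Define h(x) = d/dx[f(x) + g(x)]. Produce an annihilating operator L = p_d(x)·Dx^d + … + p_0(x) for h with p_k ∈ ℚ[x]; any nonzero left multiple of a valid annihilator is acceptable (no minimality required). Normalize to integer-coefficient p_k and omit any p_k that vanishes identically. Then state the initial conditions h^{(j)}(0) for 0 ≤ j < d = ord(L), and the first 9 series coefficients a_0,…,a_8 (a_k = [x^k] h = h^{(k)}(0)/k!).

L = (-96 + 1152·x + 4608·x^2) + (43 - 96·x + 240·x^2 + 4608·x^3)·Dx + (-3 - 7·x - 112·x^3 + 768·x^4)·Dx^2  (order 2).
h: a_k = 5, -18, -209, -324, 833, -4374, -48077, -52488, 347141, …
ICs: h(0) = 5, h′(0) = -18.

f: a_k = -1, -3, -9, -27, -81, -243, -729, -2187, -6561, …
g: a_k = 0, 8, 0, -128/3, 0, 2048/5, 0, -32768/7, 0, …
Sum ⇒ L₀ = lclm(L_f,L_g) in ℚ(x)⟨Dx⟩.
h₀' ⇒ L via d/dx closure of L₀.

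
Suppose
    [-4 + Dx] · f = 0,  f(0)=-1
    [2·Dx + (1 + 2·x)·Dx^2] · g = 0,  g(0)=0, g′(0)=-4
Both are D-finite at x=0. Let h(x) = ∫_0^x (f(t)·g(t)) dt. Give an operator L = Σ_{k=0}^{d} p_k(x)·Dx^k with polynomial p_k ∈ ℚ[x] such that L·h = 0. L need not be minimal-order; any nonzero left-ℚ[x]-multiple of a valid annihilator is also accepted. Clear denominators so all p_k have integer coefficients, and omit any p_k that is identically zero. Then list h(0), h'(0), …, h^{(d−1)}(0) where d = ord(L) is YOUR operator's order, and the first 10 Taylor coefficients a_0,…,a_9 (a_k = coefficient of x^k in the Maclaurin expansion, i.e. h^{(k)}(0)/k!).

f: a_k = -1, -4, -8, -32/3, -32/3, -128/15, -256/45, -1024/315, -512/315, -2048/2835, …
g: a_k = 0, -4, 4, -16/3, 8, -64/5, 64/3, -256/7, 64, -1024/9, …
L₀ := L_f ⊗_s L_g (sym. prod.), ord ≤ 2.
Integrate: L := L₀·Dx.
L = (8 + 32·x)·Dx + (-6 - 16·x)·Dx^2 + (1 + 2·x)·Dx^3  (order 3).
h: a_k = 0, 0, 2, 4, 16/3, 24/5, 176/45, 128/63, 544/315, -64/405, …
ICs: h(0) = 0, h′(0) = 0, h′′(0) = 4.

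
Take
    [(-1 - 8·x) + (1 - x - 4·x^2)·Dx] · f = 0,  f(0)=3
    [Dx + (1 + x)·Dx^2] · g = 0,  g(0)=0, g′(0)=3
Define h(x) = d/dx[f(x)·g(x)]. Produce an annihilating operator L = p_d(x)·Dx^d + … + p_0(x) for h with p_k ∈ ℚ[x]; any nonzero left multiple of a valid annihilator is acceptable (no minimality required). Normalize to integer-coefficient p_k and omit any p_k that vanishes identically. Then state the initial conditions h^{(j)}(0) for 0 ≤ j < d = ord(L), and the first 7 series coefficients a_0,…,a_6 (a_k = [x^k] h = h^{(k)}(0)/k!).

L = (236 + 648·x + 576·x^2) + (25 + 277·x + 672·x^2 + 448·x^3)·Dx + (-9 - 16·x + 45·x^2 + 116·x^3 + 64·x^4)·Dx^2  (order 2).
h: a_k = 9, 9, 261/2, 237, 4701/4, 28233/10, 39537/4, …
ICs: h(0) = 9, h′(0) = 9.

f: a_k = 3, 3, 15, 27, 87, 195, 543, …
g: a_k = 0, 3, -3/2, 1, -3/4, 3/5, -1/2, …
L₀ := L_f ⊗_s L_g (sym. prod.), ord ≤ 2.
h=h₀': d/dx-closure on L₀ ⇒ L.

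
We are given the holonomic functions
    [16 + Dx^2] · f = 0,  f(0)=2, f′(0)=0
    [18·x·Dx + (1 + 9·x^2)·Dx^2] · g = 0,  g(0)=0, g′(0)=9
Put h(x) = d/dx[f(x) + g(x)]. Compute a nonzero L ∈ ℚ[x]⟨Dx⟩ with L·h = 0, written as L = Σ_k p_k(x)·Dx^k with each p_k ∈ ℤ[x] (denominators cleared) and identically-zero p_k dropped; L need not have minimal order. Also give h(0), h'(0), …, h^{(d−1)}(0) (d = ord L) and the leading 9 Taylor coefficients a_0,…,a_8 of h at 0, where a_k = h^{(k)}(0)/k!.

L = (-13248·x + 181440·x^3 + 186624·x^5) + (-16 + 6048·x^2 + 66096·x^4 + 93312·x^6)·Dx + (-828·x + 11340·x^3 + 11664·x^5)·Dx^2 + (-1 + 378·x^2 + 4131·x^4 + 5832·x^6)·Dx^3  (order 3).
h: a_k = 9, -32, -81, 256/3, 729, -1024/15, -6561, 8192/315, 59049, …
ICs: h(0) = 9, h′(0) = -32, h′′(0) = -162.

f: a_k = 2, 0, -16, 0, 64/3, 0, -512/45, 0, 1024/315, …
g: a_k = 0, 9, 0, -27, 0, 729/5, 0, -6561/7, 0, …
h₀=f+g: left-lcm gives L₀, ord ≤ 4.
h=h₀': d/dx-closure on L₀ ⇒ L.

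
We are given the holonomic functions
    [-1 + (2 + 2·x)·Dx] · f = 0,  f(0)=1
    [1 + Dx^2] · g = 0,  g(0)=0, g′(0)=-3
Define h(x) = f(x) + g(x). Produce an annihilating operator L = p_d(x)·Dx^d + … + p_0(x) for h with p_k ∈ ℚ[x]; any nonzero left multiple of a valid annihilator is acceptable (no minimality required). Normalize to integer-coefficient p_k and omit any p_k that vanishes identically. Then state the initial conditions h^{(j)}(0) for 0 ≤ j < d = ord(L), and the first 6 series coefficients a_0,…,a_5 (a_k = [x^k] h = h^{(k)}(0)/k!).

f: a_k = 1, 1/2, -1/8, 1/16, -5/128, 7/256, …
g: a_k = 0, -3, 0, 1/2, 0, -1/40, …
Weyl lclm of L_f,L_g ⇒ L₀ (ord ≤ 3).
L = (-7 - 8·x - 4·x^2) + (6 + 22·x + 24·x^2 + 8·x^3)·Dx + (-7 - 8·x - 4·x^2)·Dx^2 + (6 + 22·x + 24·x^2 + 8·x^3)·Dx^3  (order 3).
h: a_k = 1, -5/2, -1/8, 9/16, -5/128, 3/1280, …
ICs: h(0) = 1, h′(0) = -5/2, h′′(0) = -1/4.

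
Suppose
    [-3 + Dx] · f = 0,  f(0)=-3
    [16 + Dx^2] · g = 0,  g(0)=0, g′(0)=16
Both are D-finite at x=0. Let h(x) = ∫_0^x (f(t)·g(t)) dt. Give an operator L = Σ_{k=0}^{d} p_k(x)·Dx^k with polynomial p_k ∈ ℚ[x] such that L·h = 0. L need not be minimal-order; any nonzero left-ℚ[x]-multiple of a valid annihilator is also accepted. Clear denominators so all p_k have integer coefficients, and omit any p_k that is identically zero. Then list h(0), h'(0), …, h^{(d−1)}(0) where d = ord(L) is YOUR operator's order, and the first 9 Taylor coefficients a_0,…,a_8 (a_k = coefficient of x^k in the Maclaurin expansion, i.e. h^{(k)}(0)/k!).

f: a_k = -3, -9, -27/2, -27/2, -81/8, -243/40, -243/80, -729/560, -2187/4480, …
g: a_k = 0, 16, 0, -128/3, 0, 512/15, 0, -4096/315, 0, …
L₀ := L_f ⊗_s L_g (sym. prod.), ord ≤ 2.
h=∫₀ˣh₀: take L = L₀·Dx.
L = 25·Dx - 6·Dx^2 + Dx^3  (order 3).
h: a_k = 0, 0, -24, -48, -22, 168/5, 779/15, 858/35, -4031/840, …
ICs: h(0) = 0, h′(0) = 0, h′′(0) = -48.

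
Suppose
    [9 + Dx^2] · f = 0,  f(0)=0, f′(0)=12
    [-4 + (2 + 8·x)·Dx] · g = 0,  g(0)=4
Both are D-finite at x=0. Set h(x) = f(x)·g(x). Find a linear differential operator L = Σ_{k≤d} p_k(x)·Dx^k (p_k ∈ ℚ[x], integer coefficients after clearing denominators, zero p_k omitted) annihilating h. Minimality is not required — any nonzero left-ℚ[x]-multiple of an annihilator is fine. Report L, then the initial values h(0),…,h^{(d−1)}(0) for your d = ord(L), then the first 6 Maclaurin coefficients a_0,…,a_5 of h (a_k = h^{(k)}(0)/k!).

L = (21 + 72·x + 144·x^2) + (-4 - 16·x)·Dx + (1 + 8·x + 16·x^2)·Dx^2  (order 2).
h: a_k = 0, 48, 96, -168, 48, -1518/5, …
ICs: h(0) = 0, h′(0) = 48.

f: a_k = 0, 12, 0, -18, 0, 81/10, …
g: a_k = 4, 8, -8, 16, -40, 112, …
f·g: L₀ = L_f ⊗_s L_g, ord ≤ 2·1.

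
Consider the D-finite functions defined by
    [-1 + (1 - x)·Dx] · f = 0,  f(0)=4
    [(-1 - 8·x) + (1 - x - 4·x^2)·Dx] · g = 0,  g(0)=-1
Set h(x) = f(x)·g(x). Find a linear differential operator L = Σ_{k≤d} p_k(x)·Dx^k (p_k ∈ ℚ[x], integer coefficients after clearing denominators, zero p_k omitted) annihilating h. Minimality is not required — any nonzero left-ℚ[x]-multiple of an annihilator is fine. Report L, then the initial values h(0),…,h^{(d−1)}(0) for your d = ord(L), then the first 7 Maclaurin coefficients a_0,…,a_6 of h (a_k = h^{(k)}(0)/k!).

f: a_k = 4, 4, 4, 4, 4, 4, 4, …
g: a_k = -1, -1, -5, -9, -29, -65, -181, …
h₀=f·g: eliminate ⇒ L₀, order ≤ 1·1.
L = (-2 - 6·x + 12·x^2) + (1 - 2·x - 3·x^2 + 4·x^3)·Dx  (order 1).
h: a_k = -4, -8, -28, -64, -180, -440, -1164, …
ICs: h(0) = -4.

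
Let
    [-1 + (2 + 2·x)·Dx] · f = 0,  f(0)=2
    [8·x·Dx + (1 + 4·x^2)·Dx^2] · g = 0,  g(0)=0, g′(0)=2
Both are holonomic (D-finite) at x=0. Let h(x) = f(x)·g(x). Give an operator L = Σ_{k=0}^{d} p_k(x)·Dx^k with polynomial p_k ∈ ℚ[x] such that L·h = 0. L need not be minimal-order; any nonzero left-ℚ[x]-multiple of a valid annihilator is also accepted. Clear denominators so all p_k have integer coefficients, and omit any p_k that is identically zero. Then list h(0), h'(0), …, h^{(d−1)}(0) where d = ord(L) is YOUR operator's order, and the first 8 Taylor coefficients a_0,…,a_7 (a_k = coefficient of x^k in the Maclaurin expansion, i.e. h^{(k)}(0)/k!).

L = (3 - 16·x - 4·x^2) + (-4 + 28·x + 48·x^2 + 16·x^3)·Dx + (4 + 8·x + 20·x^2 + 32·x^3 + 16·x^4)·Dx^2  (order 2).
h: a_k = 0, 4, 2, -35/6, -29/12, 6389/480, 5929/960, -1022653/26880, …
ICs: h(0) = 0, h′(0) = 4.

f: a_k = 2, 1, -1/4, 1/8, -5/64, 7/128, -21/512, 33/1024, …
g: a_k = 0, 2, 0, -8/3, 0, 32/5, 0, -128/7, …
L₀ := L_f ⊗_s L_g (sym. prod.), ord ≤ 2.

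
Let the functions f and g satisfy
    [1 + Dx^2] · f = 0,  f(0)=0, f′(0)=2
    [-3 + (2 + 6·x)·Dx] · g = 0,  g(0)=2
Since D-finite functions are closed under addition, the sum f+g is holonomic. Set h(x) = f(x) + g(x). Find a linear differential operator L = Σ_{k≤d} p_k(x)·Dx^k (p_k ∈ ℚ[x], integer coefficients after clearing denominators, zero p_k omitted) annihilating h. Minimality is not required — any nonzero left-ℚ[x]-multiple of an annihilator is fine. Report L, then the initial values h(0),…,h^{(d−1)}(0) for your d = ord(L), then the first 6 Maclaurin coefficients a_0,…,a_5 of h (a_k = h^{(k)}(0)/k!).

L = (-93 - 72·x - 108·x^2) + (-10 + 18·x + 216·x^2 + 216·x^3)·Dx + (-93 - 72·x - 108·x^2)·Dx^2 + (-10 + 18·x + 216·x^2 + 216·x^3)·Dx^3  (order 3).
h: a_k = 2, 5, -9/4, 73/24, -405/64, 25547/1920, …
ICs: h(0) = 2, h′(0) = 5, h′′(0) = -9/2.

f: a_k = 0, 2, 0, -1/3, 0, 1/60, …
g: a_k = 2, 3, -9/4, 27/8, -405/64, 1701/128, …
L₀ := lclm(L_f,L_g); ord L₀ ≤ 2+1.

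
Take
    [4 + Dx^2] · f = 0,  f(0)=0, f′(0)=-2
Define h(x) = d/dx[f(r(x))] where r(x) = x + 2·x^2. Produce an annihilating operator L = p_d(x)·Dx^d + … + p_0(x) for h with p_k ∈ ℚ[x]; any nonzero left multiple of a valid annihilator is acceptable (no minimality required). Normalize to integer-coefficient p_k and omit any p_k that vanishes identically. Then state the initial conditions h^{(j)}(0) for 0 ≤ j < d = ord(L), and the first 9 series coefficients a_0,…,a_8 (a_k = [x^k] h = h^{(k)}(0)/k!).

L = (52 + 64·x + 384·x^2 + 1024·x^3 + 1024·x^4) + (-12 - 48·x)·Dx + (1 + 8·x + 16·x^2)·Dx^2  (order 2).
h: a_k = -2, -8, 4, 32, 236/3, 48, -3352/45, -7552/45, -54436/315, …
ICs: h(0) = -2, h′(0) = -8.

f: a_k = 0, -2, 0, 4/3, 0, -4/15, 0, 8/315, 0, …
h₀=f(r): pull back L_f along r ⇒ L₀.
Derive L from L₀ (diff closure).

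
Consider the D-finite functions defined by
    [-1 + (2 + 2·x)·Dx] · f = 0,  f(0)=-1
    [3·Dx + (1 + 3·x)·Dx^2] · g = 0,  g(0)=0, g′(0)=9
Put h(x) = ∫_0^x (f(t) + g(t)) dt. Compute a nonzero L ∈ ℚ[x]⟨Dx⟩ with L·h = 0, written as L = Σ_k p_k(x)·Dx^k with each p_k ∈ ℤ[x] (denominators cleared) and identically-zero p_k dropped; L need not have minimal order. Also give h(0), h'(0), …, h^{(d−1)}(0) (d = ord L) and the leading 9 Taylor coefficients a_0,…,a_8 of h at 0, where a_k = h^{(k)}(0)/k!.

f: a_k = -1, -1/2, 1/8, -1/16, 5/128, -7/256, 21/1024, -33/2048, 429/32768, …
g: a_k = 0, 9, -27/2, 27, -243/4, 729/5, -729/2, 6561/7, -19683/8, …
Sum ⇒ L₀ = lclm(L_f,L_g) in ℚ(x)⟨Dx⟩.
h=∫h₀ ⇒ L = L₀·Dx.
L = (27 + 9·x)·Dx^2 + (69 + 126·x + 45·x^2)·Dx^3 + (10 + 46·x + 54·x^2 + 18·x^3)·Dx^4  (order 4).
h: a_k = 0, -1, 17/4, -107/24, 431/64, -7771/640, 186589/7680, -373227/7168, 13436697/114688, …
ICs: h(0) = 0, h′(0) = -1, h′′(0) = 17/2, h′′′(0) = -107/4.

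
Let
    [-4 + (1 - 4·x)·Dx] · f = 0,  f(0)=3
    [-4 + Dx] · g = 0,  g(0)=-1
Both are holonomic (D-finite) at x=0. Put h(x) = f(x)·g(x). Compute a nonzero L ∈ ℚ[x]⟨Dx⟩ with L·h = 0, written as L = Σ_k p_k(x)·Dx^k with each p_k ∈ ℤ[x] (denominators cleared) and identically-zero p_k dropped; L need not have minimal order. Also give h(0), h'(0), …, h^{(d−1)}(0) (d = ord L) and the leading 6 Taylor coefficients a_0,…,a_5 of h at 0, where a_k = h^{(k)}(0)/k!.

L = (8 - 16·x) + (-1 + 4·x)·Dx  (order 1).
h: a_k = -3, -24, -120, -512, -2080, -41728/5, …
ICs: h(0) = -3.

f: a_k = 3, 12, 48, 192, 768, 3072, …
g: a_k = -1, -4, -8, -32/3, -32/3, -128/15, …
Product ⇒ symmetric product L₀, ord ≤ 1.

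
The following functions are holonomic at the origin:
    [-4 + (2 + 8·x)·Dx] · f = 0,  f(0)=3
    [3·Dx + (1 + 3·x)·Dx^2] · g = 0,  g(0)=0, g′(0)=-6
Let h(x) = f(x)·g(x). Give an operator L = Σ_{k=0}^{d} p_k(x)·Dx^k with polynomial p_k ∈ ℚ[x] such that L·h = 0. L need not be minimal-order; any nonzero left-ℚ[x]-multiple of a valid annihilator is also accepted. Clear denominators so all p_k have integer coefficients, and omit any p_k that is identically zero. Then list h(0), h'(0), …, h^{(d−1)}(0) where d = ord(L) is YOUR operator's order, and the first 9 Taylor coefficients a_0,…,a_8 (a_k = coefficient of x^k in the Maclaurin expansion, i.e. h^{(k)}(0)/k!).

f: a_k = 3, 6, -6, 12, -30, 84, -252, 792, -2574, …
g: a_k = 0, -6, 9, -18, 81/2, -486/5, 243, -4374/7, 6561/4, …
Sym-product of L_f,L_g gives L₀ (≤ ord 2).
L = (6 + 12·x) + (-1 - 4·x)·Dx + (1 + 11·x + 40·x^2 + 48·x^3)·Dx^2  (order 2).
h: a_k = 0, -18, -9, 36, -225/2, 1737/5, -5436/5, 121122/35, -1567971/140, …
ICs: h(0) = 0, h′(0) = -18.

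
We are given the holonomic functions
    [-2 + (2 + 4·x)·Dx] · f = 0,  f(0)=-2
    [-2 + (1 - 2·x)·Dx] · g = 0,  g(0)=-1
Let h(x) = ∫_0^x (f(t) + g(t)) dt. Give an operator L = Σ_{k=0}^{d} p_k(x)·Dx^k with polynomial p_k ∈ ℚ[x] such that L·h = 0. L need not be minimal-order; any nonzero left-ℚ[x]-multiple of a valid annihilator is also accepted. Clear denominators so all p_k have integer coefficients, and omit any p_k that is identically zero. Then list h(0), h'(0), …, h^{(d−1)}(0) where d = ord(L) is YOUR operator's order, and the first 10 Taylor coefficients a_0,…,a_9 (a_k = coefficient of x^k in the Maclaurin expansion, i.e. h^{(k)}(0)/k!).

f: a_k = -2, -2, 1, -1, 5/4, -7/4, 21/8, -33/8, 429/64, -715/64, …
g: a_k = -1, -2, -4, -8, -16, -32, -64, -128, -256, -512, …
L₀ := lclm(L_f,L_g); ord L₀ ≤ 1+1.
Integrate: L := L₀·Dx.
L = (10 + 12·x)·Dx + (-9 - 28·x - 36·x^2)·Dx^2 + (1 + 6·x - 4·x^2 - 24·x^3)·Dx^3  (order 3).
h: a_k = 0, -3, -2, -1, -9/4, -59/20, -45/8, -491/56, -1057/64, -15955/576, …
ICs: h(0) = 0, h′(0) = -3, h′′(0) = -4.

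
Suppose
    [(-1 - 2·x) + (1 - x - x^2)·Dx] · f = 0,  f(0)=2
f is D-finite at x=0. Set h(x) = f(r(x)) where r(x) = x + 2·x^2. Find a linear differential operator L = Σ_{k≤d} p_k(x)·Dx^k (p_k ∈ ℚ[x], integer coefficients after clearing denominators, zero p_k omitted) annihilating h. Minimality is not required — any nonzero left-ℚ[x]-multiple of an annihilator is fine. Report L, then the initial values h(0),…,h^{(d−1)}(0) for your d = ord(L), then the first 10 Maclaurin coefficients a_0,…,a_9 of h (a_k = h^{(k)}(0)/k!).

L = (1 + 6·x + 12·x^2 + 16·x^3) + (-1 + x + 3·x^2 + 4·x^3 + 4·x^4)·Dx  (order 1).
h: a_k = 2, 2, 8, 22, 62, 168, 474, 1314, 3656, 10166, …
ICs: h(0) = 2.

f: a_k = 2, 2, 4, 6, 10, 16, 26, 42, 68, 110, …
h₀=f(r): pull back L_f along r ⇒ L₀.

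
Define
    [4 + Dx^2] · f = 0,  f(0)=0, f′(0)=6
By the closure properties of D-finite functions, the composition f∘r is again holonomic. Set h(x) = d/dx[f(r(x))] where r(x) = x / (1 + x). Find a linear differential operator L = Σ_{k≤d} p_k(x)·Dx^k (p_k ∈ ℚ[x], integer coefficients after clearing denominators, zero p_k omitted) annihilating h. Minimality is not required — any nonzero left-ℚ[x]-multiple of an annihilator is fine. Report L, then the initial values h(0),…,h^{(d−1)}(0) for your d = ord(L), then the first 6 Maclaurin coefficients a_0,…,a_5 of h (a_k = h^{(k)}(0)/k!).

L = (10 + 12·x + 6·x^2) + (6 + 18·x + 18·x^2 + 6·x^3)·Dx + (1 + 4·x + 6·x^2 + 4·x^3 + x^4)·Dx^2  (order 2).
h: a_k = 6, -12, 6, 24, -86, 180, …
ICs: h(0) = 6, h′(0) = -12.

f: a_k = 0, 6, 0, -4, 0, 4/5, …
L₀ from L_f via x↦r, Dx↦r'^{-1}Dx.
Derive L from L₀ (diff closure).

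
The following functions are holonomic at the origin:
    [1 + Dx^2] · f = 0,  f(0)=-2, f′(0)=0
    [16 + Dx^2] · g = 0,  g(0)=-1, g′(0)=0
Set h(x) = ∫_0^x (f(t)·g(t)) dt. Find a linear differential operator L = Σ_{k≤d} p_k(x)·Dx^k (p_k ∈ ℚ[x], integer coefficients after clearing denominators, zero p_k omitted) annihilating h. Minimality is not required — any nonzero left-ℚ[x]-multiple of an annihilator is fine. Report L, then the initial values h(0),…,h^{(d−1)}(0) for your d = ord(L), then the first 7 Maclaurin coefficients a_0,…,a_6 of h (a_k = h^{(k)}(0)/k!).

f: a_k = -2, 0, 1, 0, -1/12, 0, 1/360, …
g: a_k = -1, 0, 8, 0, -32/3, 0, 256/45, …
f·g: L₀ = L_f ⊗_s L_g, ord ≤ 2·2.
∫: right-multiply L₀ by Dx.
L = 225·Dx + 34·Dx^3 + Dx^5  (order 5).
h: a_k = 0, 2, 0, -17/3, 0, 353/60, 0, …
ICs: h(0) = 0, h′(0) = 2, h′′(0) = 0, h′′′(0) = -34, h′′′′(0) = 0.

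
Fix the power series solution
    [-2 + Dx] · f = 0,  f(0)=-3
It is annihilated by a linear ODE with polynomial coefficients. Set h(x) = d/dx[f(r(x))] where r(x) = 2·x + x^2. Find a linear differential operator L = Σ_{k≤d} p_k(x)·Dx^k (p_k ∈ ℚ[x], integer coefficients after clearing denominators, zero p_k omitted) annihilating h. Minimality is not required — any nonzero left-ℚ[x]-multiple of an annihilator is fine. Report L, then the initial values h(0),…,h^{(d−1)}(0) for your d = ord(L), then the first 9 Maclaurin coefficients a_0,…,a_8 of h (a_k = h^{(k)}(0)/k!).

L = (5 + 8·x + 4·x^2) + (-1 - x)·Dx  (order 1).
h: a_k = -12, -60, -168, -344, -568, -3992/5, -2960/3, -115088/105, -116744/105, …
ICs: h(0) = -12.

f: a_k = -3, -6, -6, -4, -2, -4/5, -4/15, -8/105, -2/105, …
Change of var in L_f (x↦r) gives L₀.
h₀' ⇒ L via d/dx closure of L₀.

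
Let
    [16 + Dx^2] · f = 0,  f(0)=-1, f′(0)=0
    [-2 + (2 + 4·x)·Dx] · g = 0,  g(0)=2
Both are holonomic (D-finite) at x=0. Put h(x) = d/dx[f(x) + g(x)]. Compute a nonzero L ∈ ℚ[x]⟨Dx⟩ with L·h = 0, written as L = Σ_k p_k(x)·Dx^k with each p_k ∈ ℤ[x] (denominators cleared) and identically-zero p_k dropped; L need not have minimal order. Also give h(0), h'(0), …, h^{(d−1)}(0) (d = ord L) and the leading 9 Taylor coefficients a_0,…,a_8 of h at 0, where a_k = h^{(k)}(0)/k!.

f: a_k = -1, 0, 8, 0, -32/3, 0, 256/45, 0, -512/315, …
g: a_k = 2, 2, -1, 1, -5/4, 7/4, -21/8, 33/8, -429/64, …
f+g: L₀ = lclm(L_f,L_g), ord ≤ 2+1.
h₀' ⇒ L via d/dx closure of L₀.
L = (-496 - 1024·x - 1024·x^2) + (-304 - 1632·x - 3072·x^2 - 2048·x^3)·Dx + (-31 - 64·x - 64·x^2)·Dx^2 + (-19 - 102·x - 192·x^2 - 128·x^3)·Dx^3  (order 3).
h: a_k = 2, 14, 3, -143/3, 35/4, 1103/60, 231/8, -167903/2520, 6435/64, …
ICs: h(0) = 2, h′(0) = 14, h′′(0) = 6.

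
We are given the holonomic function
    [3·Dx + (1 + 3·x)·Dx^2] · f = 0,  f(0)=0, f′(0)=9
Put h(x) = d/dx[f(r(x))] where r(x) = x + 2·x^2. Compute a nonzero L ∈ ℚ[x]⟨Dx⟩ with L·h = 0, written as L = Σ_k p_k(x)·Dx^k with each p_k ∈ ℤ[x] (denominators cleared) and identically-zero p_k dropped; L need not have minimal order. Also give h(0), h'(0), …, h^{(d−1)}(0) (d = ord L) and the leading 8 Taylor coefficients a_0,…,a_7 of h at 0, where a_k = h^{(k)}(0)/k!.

L = (-1 + 12·x + 24·x^2) + (1 + 7·x + 18·x^2 + 24·x^3)·Dx  (order 1).
h: a_k = 9, 9, -81, 189, -81, -891, 3159, -4131, …
ICs: h(0) = 9.

f: a_k = 0, 9, -27/2, 27, -243/4, 729/5, -729/2, 6561/7, …
L₀ from L_f via x↦r, Dx↦r'^{-1}Dx.
Derive L from L₀ (diff closure).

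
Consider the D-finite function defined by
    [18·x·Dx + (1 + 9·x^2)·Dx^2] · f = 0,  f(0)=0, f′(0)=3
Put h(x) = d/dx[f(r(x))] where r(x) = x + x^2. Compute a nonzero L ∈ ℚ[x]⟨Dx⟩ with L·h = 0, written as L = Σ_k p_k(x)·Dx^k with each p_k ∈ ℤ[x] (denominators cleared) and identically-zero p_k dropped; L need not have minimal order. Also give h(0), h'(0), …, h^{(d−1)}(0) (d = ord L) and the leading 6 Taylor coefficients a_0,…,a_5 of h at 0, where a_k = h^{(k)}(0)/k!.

L = (-2 + 18·x + 72·x^2 + 108·x^3 + 54·x^4) + (1 + 2·x + 9·x^2 + 36·x^3 + 45·x^4 + 18·x^5)·Dx  (order 1).
h: a_k = 3, 6, -27, -108, 108, 1404, …
ICs: h(0) = 3.

f: a_k = 0, 3, 0, -9, 0, 243/5, …
f∘r: x↦r, Dx↦Dx/r' in L_f ⇒ L₀.
h=h₀': d/dx-closure on L₀ ⇒ L.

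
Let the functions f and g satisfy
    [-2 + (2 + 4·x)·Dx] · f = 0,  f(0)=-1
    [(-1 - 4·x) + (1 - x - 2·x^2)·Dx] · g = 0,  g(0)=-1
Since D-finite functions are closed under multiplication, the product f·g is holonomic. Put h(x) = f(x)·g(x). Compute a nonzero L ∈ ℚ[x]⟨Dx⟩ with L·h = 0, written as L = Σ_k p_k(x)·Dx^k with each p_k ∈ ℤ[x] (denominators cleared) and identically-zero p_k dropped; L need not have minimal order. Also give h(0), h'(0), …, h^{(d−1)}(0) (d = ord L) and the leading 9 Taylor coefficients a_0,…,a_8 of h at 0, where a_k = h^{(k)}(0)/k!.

f: a_k = -1, -1, 1/2, -1/2, 5/8, -7/8, 21/16, -33/16, 429/128, …
g: a_k = -1, -1, -3, -5, -11, -21, -43, -85, -171, …
f·g: L₀ = L_f ⊗_s L_g, ord ≤ 1·1.
L = (2 + 5·x + 6·x^2) + (-1 - x + 4·x^2 + 4·x^3)·Dx  (order 1).
h: a_k = 1, 2, 7/2, 8, 115/8, 125/4, 939/16, 493/4, 30371/128, …
ICs: h(0) = 1.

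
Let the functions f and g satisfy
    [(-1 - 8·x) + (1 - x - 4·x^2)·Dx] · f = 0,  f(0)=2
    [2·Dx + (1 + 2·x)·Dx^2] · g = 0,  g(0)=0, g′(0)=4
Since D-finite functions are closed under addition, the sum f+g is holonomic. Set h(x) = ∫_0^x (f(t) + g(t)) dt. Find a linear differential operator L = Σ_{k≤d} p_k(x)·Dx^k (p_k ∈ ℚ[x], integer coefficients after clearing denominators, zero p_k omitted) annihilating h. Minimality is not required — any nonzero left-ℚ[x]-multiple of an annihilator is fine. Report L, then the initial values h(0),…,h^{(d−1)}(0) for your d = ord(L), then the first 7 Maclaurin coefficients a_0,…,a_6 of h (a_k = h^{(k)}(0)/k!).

L = (94 + 644·x + 1664·x^2 + 1920·x^3 + 1536·x^4)·Dx^2 + (23 + 324·x + 1448·x^2 + 3072·x^3 + 3904·x^4 + 2560·x^5)·Dx^3 + (-6 - 35·x - 53·x^2 + 98·x^3 + 528·x^4 + 864·x^5 + 512·x^6)·Dx^4  (order 4).
h: a_k = 0, 2, 3, 2, 35/6, 10, 119/5, …
ICs: h(0) = 0, h′(0) = 2, h′′(0) = 6, h′′′(0) = 12.

f: a_k = 2, 2, 10, 18, 58, 130, 362, …
g: a_k = 0, 4, -4, 16/3, -8, 64/5, -64/3, …
Sum ⇒ L₀ = lclm(L_f,L_g) in ℚ(x)⟨Dx⟩.
h=∫h₀ ⇒ L = L₀·Dx.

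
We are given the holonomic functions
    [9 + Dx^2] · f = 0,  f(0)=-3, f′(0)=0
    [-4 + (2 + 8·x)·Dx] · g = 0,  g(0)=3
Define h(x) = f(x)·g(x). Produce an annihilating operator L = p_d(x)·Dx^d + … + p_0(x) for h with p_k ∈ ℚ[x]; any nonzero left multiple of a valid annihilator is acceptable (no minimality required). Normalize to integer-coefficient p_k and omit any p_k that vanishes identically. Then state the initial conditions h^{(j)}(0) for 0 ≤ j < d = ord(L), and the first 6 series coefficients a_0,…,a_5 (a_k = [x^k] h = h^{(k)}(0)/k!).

f: a_k = -3, 0, 27/2, 0, -81/8, 0, …
g: a_k = 3, 6, -6, 12, -30, 84, …
Product ⇒ symmetric product L₀, ord ≤ 2.
L = (21 + 72·x + 144·x^2) + (-4 - 16·x)·Dx + (1 + 8·x + 16·x^2)·Dx^2  (order 2).
h: a_k = -9, -18, 117/2, 45, -171/8, -603/4, …
ICs: h(0) = -9, h′(0) = -18.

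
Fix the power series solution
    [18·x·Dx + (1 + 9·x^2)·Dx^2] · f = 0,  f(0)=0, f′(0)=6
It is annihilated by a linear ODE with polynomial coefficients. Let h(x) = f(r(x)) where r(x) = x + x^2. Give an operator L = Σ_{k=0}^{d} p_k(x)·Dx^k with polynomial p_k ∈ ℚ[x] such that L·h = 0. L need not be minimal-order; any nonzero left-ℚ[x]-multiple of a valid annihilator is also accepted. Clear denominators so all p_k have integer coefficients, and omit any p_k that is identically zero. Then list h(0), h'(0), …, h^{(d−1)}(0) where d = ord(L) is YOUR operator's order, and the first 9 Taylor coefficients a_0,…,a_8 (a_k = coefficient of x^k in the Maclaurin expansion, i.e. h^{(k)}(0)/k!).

f: a_k = 0, 6, 0, -18, 0, 486/5, 0, -4374/7, 0, …
Change of var in L_f (x↦r) gives L₀.
L = (-2 + 18·x + 72·x^2 + 108·x^3 + 54·x^4)·Dx + (1 + 2·x + 9·x^2 + 36·x^3 + 45·x^4 + 18·x^5)·Dx^2  (order 2).
h: a_k = 0, 6, 6, -18, -54, 216/5, 468, 2430/7, -3402, …
ICs: h(0) = 0, h′(0) = 6.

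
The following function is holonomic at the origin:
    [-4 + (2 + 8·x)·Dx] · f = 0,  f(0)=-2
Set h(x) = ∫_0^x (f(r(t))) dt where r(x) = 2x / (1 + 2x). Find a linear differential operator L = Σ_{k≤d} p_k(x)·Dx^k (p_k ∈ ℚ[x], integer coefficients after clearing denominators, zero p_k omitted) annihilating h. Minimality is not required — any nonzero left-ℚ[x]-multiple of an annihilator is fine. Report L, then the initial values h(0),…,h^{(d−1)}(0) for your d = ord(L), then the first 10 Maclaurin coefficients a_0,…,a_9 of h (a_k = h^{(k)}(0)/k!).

f: a_k = -2, -4, 4, -8, 20, -56, 168, -528, 1716, -5720, …
Substitute x→r, Dx→(1/r')Dx; clear ⇒ L₀.
∫: right-multiply L₀ by Dx.
L = -4·Dx + (1 + 12·x + 20·x^2)·Dx^2  (order 2).
h: a_k = 0, -2, -4, 32/3, -40, 192, -1088, 48128/7, -46784, 3020800/9, …
ICs: h(0) = 0, h′(0) = -2.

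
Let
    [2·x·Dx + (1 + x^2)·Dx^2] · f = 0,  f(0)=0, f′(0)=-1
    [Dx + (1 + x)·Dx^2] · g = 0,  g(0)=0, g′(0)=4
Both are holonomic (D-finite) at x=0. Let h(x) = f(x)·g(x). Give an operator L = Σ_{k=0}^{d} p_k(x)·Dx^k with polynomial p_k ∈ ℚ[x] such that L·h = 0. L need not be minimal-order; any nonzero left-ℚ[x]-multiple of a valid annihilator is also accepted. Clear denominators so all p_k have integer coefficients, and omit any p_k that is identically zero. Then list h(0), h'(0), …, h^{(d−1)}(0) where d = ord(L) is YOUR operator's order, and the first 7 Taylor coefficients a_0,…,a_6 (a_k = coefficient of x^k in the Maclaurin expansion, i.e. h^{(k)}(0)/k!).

f: a_k = 0, -1, 0, 1/3, 0, -1/5, 0, …
g: a_k = 0, 4, -2, 4/3, -1, 4/5, -2/3, …
h₀=f·g: eliminate ⇒ L₀, order ≤ 2·2.
L = (24 + 44·x + 80·x^2 + 156·x^3 + 120·x^4 + 52·x^5 + 4·x^7)·Dx + (18 + 124·x + 308·x^2 + 484·x^3 + 544·x^4 + 372·x^5 + 140·x^6 + 12·x^7 + 14·x^8)·Dx^2 + (12 + 64·x + 192·x^2 + 312·x^3 + 360·x^4 + 312·x^5 + 192·x^6 + 72·x^7 + 12·x^8 + 8·x^9)·Dx^3 + (5 + 18·x + 37·x^2 + 56·x^3 + 66·x^4 + 60·x^5 + 42·x^6 + 24·x^7 + 9·x^8 + 2·x^9 + x^10)·Dx^4  (order 4).
h: a_k = 0, 0, -4, 2, 0, 1/3, -52/45, …
ICs: h(0) = 0, h′(0) = 0, h′′(0) = -8, h′′′(0) = 12.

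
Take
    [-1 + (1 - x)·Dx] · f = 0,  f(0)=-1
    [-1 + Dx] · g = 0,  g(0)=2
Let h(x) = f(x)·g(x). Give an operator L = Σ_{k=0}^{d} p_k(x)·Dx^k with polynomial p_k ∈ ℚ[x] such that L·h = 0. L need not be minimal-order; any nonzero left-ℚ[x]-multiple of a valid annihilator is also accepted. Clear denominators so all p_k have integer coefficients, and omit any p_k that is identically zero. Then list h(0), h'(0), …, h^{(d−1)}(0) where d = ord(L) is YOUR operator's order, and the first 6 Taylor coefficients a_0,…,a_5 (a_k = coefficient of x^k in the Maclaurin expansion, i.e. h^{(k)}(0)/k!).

f: a_k = -1, -1, -1, -1, -1, -1, …
g: a_k = 2, 2, 1, 1/3, 1/12, 1/60, …
Product ⇒ symmetric product L₀, ord ≤ 1.
L = (2 - x) + (-1 + x)·Dx  (order 1).
h: a_k = -2, -4, -5, -16/3, -65/12, -163/30, …
ICs: h(0) = -2.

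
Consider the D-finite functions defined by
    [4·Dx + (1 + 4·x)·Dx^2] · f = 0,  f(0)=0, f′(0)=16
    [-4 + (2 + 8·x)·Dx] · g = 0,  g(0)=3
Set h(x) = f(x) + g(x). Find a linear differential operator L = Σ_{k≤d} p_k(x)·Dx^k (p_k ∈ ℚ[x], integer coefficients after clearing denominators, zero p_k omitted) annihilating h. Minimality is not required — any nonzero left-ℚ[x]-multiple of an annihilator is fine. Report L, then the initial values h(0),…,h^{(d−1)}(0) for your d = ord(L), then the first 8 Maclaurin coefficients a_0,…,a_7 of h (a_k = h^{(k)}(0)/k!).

f: a_k = 0, 16, -32, 256/3, -256, 4096/5, -8192/3, 65536/7, …
g: a_k = 3, 6, -6, 12, -30, 84, -252, 792, …
Weyl lclm of L_f,L_g ⇒ L₀ (ord ≤ 3).
L = 8·Dx + (10 + 40·x)·Dx^2 + (1 + 8·x + 16·x^2)·Dx^3  (order 3).
h: a_k = 3, 22, -38, 292/3, -286, 4516/5, -8948/3, 71080/7, …
ICs: h(0) = 3, h′(0) = 22, h′′(0) = -76.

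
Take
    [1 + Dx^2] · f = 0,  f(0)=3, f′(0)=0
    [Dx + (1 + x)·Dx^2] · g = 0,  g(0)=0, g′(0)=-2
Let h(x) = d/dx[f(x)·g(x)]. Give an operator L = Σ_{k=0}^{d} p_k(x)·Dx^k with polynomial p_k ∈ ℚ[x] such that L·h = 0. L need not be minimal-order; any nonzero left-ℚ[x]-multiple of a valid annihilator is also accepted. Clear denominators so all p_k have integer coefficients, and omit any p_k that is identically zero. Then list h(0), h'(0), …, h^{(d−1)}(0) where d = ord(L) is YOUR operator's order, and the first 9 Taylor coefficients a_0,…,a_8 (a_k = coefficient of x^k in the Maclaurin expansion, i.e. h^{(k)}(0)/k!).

L = (-25 - 44·x - 42·x^2 + 12·x^3 + 43·x^4 + 24·x^5 + 4·x^6) + (-24 - 32·x + 20·x^2 + 60·x^3 + 40·x^4 + 8·x^5)·Dx + (-28 - 44·x - 14·x^2 + 72·x^3 + 98·x^4 + 48·x^5 + 8·x^6)·Dx^2 + (-24 - 32·x + 20·x^2 + 60·x^3 + 40·x^4 + 8·x^5)·Dx^3 + (-3 + 28·x^2 + 60·x^3 + 55·x^4 + 24·x^5 + 4·x^6)·Dx^4  (order 4).
h: a_k = -6, 6, 3, 0, -9/4, 9/4, -93/40, 37/15, -1151/448, …
ICs: h(0) = -6, h′(0) = 6, h′′(0) = 6, h′′′(0) = 0.

f: a_k = 3, 0, -3/2, 0, 1/8, 0, -1/240, 0, 1/13440, …
g: a_k = 0, -2, 1, -2/3, 1/2, -2/5, 1/3, -2/7, 1/4, …
L₀ := L_f ⊗_s L_g (sym. prod.), ord ≤ 4.
h₀' ⇒ L via d/dx closure of L₀.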